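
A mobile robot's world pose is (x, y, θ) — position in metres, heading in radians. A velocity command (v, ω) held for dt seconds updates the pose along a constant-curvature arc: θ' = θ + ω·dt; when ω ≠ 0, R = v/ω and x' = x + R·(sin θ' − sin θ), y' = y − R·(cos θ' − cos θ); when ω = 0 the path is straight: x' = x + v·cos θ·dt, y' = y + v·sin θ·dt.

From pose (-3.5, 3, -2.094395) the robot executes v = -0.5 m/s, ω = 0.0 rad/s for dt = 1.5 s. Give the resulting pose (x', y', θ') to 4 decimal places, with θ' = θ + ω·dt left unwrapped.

θ' = -2.0944 + 0.0·1.5 = -2.0944
ω = 0 → straight: x' = -3.5 + -0.5·cos(-2.0944)·1.5 = -3.1250
y' = 3 + -0.5·sin(-2.0944)·1.5 = 3.6495

(-3.1250, 3.6495, -2.0944)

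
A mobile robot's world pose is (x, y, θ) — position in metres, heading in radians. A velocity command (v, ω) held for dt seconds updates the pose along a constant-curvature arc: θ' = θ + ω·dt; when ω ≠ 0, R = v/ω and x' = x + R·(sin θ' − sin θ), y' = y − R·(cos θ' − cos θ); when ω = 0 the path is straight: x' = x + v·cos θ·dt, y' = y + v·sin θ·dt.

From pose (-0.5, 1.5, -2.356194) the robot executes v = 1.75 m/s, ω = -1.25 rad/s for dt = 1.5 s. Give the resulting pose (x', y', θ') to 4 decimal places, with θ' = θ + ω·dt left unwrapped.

θ' = -2.3562 + -1.25·1.5 = -4.2312
R = v/ω = 1.75/-1.25 = -1.4000
x' = -0.5 + -1.4000·(sin -4.2312 − sin -2.3562) = -2.7310
y' = 1.5 − -1.4000·(cos -4.2312 − cos -2.3562) = 1.8420

(-2.7310, 1.8420, -4.2312)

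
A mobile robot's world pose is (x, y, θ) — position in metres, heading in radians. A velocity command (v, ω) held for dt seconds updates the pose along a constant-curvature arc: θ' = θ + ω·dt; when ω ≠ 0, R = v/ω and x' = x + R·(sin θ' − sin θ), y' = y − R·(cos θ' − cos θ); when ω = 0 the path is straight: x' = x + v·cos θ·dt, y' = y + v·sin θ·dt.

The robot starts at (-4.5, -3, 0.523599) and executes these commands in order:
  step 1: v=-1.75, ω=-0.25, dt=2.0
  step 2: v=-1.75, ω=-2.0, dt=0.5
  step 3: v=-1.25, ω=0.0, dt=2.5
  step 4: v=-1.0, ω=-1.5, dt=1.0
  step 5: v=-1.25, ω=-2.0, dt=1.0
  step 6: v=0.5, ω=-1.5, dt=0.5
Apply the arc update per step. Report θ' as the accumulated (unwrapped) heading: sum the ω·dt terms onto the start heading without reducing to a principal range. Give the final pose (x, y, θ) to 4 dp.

(-9.1623, -0.1680, -5.2264)

step 1: θ'=0.0236 (R=7.0000) → pose (-7.8348, -3.9359, 0.0236)
step 2: θ'=-0.9764 (R=0.8750) → pose (-8.5804, -3.5511, -0.9764)
step 3: θ'=-0.9764 (straight) → pose (-10.3304, -0.9621, -0.9764)
step 4: θ'=-2.4764 (R=0.6667) → pose (-10.1896, -0.0642, -2.4764)
step 5: θ'=-4.4764 (R=0.6250) → pose (-9.1961, -0.4099, -4.4764)
step 6: θ'=-5.2264 (R=-0.3333) → pose (-9.1623, -0.1680, -5.2264)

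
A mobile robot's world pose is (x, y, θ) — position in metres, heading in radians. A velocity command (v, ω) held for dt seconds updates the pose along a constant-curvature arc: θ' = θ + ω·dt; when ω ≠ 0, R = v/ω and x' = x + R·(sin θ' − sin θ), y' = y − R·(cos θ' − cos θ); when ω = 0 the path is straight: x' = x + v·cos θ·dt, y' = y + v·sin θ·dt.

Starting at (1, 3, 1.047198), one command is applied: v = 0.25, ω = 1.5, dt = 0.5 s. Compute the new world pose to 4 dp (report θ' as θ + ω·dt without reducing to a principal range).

(1.0181, 3.1207, 1.7972)

θ' = 1.0472 + 1.5·0.5 = 1.7972
R = v/ω = 0.25/1.5 = 0.1667
x' = 1 + 0.1667·(sin 1.7972 − sin 1.0472) = 1.0181
y' = 3 − 0.1667·(cos 1.7972 − cos 1.0472) = 3.1207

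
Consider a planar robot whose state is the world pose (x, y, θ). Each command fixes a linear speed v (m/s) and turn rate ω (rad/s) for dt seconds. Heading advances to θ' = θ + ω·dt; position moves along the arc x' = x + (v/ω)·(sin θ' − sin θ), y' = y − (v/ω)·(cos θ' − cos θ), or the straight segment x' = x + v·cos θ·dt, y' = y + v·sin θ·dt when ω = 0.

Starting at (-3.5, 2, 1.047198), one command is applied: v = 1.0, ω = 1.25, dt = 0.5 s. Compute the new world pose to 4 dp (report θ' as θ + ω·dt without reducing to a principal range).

θ' = 1.0472 + 1.25·0.5 = 1.6722
R = v/ω = 1.0/1.25 = 0.8000
x' = -3.5 + 0.8000·(sin 1.6722 − sin 1.0472) = -3.3969
y' = 2 − 0.8000·(cos 1.6722 − cos 1.0472) = 2.4810

(-3.3969, 2.4810, 1.6722)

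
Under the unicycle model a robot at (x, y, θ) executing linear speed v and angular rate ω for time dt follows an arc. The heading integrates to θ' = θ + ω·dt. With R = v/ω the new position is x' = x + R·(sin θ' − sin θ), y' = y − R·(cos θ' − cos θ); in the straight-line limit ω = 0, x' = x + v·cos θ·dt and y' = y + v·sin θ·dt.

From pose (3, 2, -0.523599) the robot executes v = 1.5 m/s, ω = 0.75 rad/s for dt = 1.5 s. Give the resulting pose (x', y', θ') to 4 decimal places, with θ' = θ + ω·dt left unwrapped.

θ' = -0.5236 + 0.75·1.5 = 0.6014
R = v/ω = 1.5/0.75 = 2.0000
x' = 3 + 2.0000·(sin 0.6014 − sin -0.5236) = 5.1316
y' = 2 − 2.0000·(cos 0.6014 − cos -0.5236) = 2.0830

(5.1316, 2.0830, 0.6014)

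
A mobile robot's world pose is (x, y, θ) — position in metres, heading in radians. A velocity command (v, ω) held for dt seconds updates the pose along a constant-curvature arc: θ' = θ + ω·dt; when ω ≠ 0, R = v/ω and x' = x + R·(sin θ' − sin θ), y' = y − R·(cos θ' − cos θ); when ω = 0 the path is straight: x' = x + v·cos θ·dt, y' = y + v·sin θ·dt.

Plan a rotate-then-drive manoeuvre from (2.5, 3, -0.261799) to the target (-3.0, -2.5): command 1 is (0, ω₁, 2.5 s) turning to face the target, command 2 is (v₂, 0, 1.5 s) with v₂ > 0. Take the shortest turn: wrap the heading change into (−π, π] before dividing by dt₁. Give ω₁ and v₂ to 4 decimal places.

heading to target = atan2(-2.5−3, -3−2.5) = -2.3562
Δθ = wrap(-2.3562 − -0.2618) = -2.0944; ω₁ = Δθ/dt₁ = -0.8378
distance = √((-3−2.5)² + (-2.5−3)²) = 7.7782; v₂ = distance/dt₂ = 5.1854

ω₁ = -0.8378, v₂ = 5.1854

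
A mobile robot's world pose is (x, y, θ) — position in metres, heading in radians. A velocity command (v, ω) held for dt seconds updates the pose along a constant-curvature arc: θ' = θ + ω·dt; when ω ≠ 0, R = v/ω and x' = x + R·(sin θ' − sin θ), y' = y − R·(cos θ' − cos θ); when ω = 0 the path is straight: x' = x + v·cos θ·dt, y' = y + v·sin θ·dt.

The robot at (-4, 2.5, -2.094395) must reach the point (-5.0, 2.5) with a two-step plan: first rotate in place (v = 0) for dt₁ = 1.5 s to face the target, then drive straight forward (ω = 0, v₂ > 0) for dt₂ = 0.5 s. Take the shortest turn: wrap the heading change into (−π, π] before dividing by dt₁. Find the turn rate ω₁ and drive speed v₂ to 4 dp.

heading to target = atan2(2.5−2.5, -5−-4) = 3.1416
Δθ = wrap(3.1416 − -2.0944) = -1.0472; ω₁ = Δθ/dt₁ = -0.6981
distance = √((-5−-4)² + (2.5−2.5)²) = 1.0000; v₂ = distance/dt₂ = 2.0000

ω₁ = -0.6981, v₂ = 2.0000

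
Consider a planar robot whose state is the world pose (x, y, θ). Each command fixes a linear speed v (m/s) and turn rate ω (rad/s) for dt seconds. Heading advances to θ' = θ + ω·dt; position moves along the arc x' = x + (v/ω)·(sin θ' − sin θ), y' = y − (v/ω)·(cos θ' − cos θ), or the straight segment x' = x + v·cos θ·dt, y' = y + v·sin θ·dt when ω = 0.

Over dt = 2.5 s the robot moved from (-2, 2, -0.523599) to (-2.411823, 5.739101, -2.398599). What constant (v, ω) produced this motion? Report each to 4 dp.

Δθ = -2.398599 − -0.523599 = -1.875000
ω = Δθ/dt = -1.875000/2.5 = -0.7500
R = −Δy/(cos θ' − cos θ) = 2.3333
v = R·ω = 2.3333·-0.7500 = -1.7500

v = -1.7500, ω = -0.7500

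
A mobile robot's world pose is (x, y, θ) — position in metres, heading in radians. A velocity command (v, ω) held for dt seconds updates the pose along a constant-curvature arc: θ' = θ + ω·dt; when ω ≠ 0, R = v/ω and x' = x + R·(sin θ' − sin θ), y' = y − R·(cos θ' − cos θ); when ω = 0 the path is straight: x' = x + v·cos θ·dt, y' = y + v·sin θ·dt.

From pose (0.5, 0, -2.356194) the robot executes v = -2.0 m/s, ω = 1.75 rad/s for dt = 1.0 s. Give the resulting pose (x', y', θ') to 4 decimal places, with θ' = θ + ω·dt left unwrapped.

(0.3430, 1.7473, -0.6062)

θ' = -2.3562 + 1.75·1.0 = -0.6062
R = v/ω = -2.0/1.75 = -1.1429
x' = 0.5 + -1.1429·(sin -0.6062 − sin -2.3562) = 0.3430
y' = 0 − -1.1429·(cos -0.6062 − cos -2.3562) = 1.7473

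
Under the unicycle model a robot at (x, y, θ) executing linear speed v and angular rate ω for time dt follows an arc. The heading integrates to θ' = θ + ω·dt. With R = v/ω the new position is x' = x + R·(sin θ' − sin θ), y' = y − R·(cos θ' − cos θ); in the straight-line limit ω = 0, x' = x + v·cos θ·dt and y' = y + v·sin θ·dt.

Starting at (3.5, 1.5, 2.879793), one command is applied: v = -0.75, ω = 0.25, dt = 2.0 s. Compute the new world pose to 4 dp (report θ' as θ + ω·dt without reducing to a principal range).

θ' = 2.8798 + 0.25·2.0 = 3.3798
R = v/ω = -0.75/0.25 = -3.0000
x' = 3.5 + -3.0000·(sin 3.3798 − sin 2.8798) = 4.9843
y' = 1.5 − -3.0000·(cos 3.3798 − cos 2.8798) = 1.4825

(4.9843, 1.4825, 3.3798)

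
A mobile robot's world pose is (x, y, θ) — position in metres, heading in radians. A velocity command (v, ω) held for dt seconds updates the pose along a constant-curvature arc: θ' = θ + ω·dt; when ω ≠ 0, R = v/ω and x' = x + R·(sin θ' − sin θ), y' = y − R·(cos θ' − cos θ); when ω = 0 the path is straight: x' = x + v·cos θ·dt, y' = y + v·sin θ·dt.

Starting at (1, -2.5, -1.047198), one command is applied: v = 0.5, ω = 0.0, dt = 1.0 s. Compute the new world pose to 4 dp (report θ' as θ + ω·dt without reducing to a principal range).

(1.2500, -2.9330, -1.0472)

θ' = -1.0472 + 0.0·1.0 = -1.0472
ω = 0 → straight: x' = 1 + 0.5·cos(-1.0472)·1.0 = 1.2500
y' = -2.5 + 0.5·sin(-1.0472)·1.0 = -2.9330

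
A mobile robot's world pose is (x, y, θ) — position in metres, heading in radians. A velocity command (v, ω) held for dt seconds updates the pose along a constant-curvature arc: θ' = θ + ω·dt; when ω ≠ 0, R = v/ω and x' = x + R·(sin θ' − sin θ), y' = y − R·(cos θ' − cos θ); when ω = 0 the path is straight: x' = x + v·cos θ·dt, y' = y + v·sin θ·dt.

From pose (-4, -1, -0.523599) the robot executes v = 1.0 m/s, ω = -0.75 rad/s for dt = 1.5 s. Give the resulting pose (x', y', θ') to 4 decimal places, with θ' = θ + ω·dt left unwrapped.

θ' = -0.5236 + -0.75·1.5 = -1.6486
R = v/ω = 1.0/-0.75 = -1.3333
x' = -4 + -1.3333·(sin -1.6486 − sin -0.5236) = -3.3374
y' = -1 − -1.3333·(cos -1.6486 − cos -0.5236) = -2.2583

(-3.3374, -2.2583, -1.6486)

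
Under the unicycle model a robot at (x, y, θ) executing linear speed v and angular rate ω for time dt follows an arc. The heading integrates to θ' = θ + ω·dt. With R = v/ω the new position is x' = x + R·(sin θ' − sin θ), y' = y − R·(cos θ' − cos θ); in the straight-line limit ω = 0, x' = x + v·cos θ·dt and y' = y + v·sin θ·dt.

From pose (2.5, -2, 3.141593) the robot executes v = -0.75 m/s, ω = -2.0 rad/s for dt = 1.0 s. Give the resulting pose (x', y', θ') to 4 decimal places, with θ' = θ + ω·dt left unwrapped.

θ' = 3.1416 + -2.0·1.0 = 1.1416
R = v/ω = -0.75/-2.0 = 0.3750
x' = 2.5 + 0.3750·(sin 1.1416 − sin 3.1416) = 2.8410
y' = -2 − 0.3750·(cos 1.1416 − cos 3.1416) = -2.5311

(2.8410, -2.5311, 1.1416)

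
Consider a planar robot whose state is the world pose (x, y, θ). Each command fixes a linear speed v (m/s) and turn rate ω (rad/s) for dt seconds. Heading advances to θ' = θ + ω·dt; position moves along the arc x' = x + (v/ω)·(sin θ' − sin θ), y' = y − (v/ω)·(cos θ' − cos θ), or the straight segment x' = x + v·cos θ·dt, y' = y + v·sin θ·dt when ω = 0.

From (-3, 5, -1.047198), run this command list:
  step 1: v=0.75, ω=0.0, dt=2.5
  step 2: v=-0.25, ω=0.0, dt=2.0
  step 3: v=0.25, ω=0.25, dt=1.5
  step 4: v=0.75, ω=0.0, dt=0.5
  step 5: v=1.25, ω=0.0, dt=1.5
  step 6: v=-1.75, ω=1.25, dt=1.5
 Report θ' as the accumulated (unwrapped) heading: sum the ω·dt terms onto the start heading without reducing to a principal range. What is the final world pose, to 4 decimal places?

(-2.4867, 1.5339, 1.2028)

step 1: θ'=-1.0472 (straight) → pose (-2.0625, 3.3762, -1.0472)
step 2: θ'=-1.0472 (straight) → pose (-2.3125, 3.8092, -1.0472)
step 3: θ'=-0.6722 (R=1.0000) → pose (-2.0692, 3.5268, -0.6722)
step 4: θ'=-0.6722 (straight) → pose (-1.7758, 3.2932, -0.6722)
step 5: θ'=-0.6722 (straight) → pose (-0.3087, 2.1257, -0.6722)
step 6: θ'=1.2028 (R=-1.4000) → pose (-2.4867, 1.5339, 1.2028)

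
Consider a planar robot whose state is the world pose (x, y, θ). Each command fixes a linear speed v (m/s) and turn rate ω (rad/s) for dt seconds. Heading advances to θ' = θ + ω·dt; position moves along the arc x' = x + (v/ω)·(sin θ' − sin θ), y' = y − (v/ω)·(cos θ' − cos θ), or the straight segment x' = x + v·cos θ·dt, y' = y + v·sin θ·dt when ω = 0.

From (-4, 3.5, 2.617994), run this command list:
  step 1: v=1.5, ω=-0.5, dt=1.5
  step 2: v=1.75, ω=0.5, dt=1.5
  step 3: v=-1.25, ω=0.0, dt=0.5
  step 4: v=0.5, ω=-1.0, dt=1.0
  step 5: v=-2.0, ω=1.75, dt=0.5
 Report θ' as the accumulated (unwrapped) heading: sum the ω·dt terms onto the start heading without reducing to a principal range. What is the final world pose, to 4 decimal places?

(-6.2220, 6.4658, 2.4930)

step 1: θ'=1.8680 (R=-3.0000) → pose (-5.3685, 5.2196, 1.8680)
step 2: θ'=2.6180 (R=3.5000) → pose (-6.9650, 7.2257, 2.6180)
step 3: θ'=2.6180 (straight) → pose (-6.4238, 6.9132, 2.6180)
step 4: θ'=1.6180 (R=-0.5000) → pose (-6.6732, 7.3226, 1.6180)
step 5: θ'=2.4930 (R=-1.1429) → pose (-6.2220, 6.4658, 2.4930)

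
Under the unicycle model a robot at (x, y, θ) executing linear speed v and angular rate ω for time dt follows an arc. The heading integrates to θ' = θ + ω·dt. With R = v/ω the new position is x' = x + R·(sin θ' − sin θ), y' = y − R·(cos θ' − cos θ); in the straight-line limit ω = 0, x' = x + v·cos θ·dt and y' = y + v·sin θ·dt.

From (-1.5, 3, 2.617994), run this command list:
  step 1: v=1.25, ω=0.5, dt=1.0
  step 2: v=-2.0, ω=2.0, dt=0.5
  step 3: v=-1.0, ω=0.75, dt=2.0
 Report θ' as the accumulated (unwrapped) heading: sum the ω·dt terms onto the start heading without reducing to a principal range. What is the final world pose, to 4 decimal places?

step 1: θ'=3.1180 (R=2.5000) → pose (-2.6910, 3.3342, 3.1180)
step 2: θ'=4.1180 (R=-1.0000) → pose (-1.8389, 3.7740, 4.1180)
step 3: θ'=5.6180 (R=-1.3333) → pose (-2.1206, 5.5697, 5.6180)

(-2.1206, 5.5697, 5.6180)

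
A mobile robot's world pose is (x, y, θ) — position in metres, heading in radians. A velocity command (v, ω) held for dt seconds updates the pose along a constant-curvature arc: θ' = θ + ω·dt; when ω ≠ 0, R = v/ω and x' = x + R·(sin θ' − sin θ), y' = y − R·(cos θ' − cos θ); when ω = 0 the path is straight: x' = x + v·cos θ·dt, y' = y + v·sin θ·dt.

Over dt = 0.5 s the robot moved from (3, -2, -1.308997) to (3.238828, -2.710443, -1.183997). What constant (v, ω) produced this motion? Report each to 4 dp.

Δθ = -1.183997 − -1.308997 = 0.125000
ω = Δθ/dt = 0.125000/0.5 = 0.2500
R = −Δy/(cos θ' − cos θ) = 6.0000
v = R·ω = 6.0000·0.2500 = 1.5000

v = 1.5000, ω = 0.2500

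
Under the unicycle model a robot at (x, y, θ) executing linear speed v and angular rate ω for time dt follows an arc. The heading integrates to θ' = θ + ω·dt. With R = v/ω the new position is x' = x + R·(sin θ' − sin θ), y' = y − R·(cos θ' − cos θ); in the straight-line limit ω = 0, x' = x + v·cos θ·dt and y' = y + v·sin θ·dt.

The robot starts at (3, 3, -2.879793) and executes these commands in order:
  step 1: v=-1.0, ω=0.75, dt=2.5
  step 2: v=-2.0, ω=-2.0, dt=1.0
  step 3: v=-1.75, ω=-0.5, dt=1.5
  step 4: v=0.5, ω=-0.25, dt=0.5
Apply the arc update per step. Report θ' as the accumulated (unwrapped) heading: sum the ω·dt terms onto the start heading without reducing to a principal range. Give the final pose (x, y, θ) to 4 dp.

step 1: θ'=-1.0048 (R=-1.3333) → pose (3.7803, 5.0029, -1.0048)
step 2: θ'=-3.0048 (R=1.0000) → pose (4.4880, 6.5298, -3.0048)
step 3: θ'=-3.7548 (R=3.5000) → pose (6.9795, 5.9249, -3.7548)
step 4: θ'=-3.8798 (R=-2.0000) → pose (6.7846, 6.0811, -3.8798)

(6.7846, 6.0811, -3.8798)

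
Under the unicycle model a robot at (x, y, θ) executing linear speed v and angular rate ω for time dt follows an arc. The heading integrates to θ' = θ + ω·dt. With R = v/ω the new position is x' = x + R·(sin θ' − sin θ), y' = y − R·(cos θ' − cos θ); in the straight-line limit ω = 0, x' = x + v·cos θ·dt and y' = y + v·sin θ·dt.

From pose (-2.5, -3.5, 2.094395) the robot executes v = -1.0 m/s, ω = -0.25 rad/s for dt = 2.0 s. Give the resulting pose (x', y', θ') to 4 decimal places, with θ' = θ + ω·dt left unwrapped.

θ' = 2.0944 + -0.25·2.0 = 1.5944
R = v/ω = -1.0/-0.25 = 4.0000
x' = -2.5 + 4.0000·(sin 1.5944 − sin 2.0944) = -1.9652
y' = -3.5 − 4.0000·(cos 1.5944 − cos 2.0944) = -5.4056

(-1.9652, -5.4056, 1.5944)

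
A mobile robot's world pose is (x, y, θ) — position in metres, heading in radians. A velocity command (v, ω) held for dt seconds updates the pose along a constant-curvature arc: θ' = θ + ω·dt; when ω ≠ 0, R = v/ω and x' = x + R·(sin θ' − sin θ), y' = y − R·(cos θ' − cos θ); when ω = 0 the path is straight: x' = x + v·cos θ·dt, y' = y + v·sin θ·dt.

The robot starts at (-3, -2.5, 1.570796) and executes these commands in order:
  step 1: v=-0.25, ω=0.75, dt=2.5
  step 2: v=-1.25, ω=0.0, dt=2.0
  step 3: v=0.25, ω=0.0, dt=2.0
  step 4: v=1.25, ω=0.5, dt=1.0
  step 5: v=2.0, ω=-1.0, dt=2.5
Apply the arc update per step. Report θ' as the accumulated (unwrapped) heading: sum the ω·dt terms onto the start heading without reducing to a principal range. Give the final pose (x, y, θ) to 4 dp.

(-5.1355, -1.2332, 1.4458)

step 1: θ'=3.4458 (R=-0.3333) → pose (-2.5668, -2.8180, 3.4458)
step 2: θ'=3.4458 (straight) → pose (-0.1816, -2.0692, 3.4458)
step 3: θ'=3.4458 (straight) → pose (-0.6587, -2.2190, 3.4458)
step 4: θ'=3.9458 (R=2.5000) → pose (-1.7105, -2.8700, 3.9458)
step 5: θ'=1.4458 (R=-2.0000) → pose (-5.1355, -1.2332, 1.4458)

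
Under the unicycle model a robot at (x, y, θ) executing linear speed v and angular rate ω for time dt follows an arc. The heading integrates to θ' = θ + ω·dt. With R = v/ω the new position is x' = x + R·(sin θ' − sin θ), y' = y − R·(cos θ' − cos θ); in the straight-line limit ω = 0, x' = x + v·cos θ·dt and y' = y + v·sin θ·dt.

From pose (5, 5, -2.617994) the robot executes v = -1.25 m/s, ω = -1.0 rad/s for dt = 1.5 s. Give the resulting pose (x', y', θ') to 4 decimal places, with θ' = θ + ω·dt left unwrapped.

(6.6606, 4.6175, -4.1180)

θ' = -2.6180 + -1.0·1.5 = -4.1180
R = v/ω = -1.25/-1.0 = 1.2500
x' = 5 + 1.2500·(sin -4.1180 − sin -2.6180) = 6.6606
y' = 5 − 1.2500·(cos -4.1180 − cos -2.6180) = 4.6175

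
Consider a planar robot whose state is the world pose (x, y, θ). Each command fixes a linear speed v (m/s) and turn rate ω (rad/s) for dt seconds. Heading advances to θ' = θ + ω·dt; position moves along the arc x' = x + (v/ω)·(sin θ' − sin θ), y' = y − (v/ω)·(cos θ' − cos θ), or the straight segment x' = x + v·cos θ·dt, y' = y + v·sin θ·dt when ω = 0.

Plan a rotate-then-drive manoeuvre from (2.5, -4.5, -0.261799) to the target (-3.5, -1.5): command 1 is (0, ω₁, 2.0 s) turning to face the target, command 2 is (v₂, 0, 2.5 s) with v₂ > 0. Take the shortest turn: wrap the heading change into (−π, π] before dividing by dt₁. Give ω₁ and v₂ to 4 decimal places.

heading to target = atan2(-1.5−-4.5, -3.5−2.5) = 2.6779
Δθ = wrap(2.6779 − -0.2618) = 2.9397; ω₁ = Δθ/dt₁ = 1.4699
distance = √((-3.5−2.5)² + (-1.5−-4.5)²) = 6.7082; v₂ = distance/dt₂ = 2.6833

ω₁ = 1.4699, v₂ = 2.6833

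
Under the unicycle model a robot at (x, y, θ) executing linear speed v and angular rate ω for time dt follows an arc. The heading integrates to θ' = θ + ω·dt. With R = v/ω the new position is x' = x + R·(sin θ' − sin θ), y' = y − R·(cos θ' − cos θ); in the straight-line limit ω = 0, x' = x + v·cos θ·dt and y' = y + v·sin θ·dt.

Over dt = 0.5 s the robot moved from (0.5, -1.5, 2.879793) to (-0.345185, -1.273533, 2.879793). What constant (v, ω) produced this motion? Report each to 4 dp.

Δθ = 2.879793 − 2.879793 = 0.000000
ω = Δθ/dt = 0.000000/0.5 = 0.0000
ω = 0 → v = (Δx·cos θ + Δy·sin θ)/dt = 1.7500

v = 1.7500, ω = 0.0000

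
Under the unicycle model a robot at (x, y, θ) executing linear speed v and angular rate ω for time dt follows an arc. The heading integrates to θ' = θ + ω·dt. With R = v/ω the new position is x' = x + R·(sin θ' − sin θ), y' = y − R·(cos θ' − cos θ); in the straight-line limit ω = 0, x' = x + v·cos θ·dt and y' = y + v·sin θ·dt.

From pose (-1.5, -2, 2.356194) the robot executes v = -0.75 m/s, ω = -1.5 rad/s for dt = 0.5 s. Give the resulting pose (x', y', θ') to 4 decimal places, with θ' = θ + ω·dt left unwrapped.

θ' = 2.3562 + -1.5·0.5 = 1.6062
R = v/ω = -0.75/-1.5 = 0.5000
x' = -1.5 + 0.5000·(sin 1.6062 − sin 2.3562) = -1.3539
y' = -2 − 0.5000·(cos 1.6062 − cos 2.3562) = -2.3359

(-1.3539, -2.3359, 1.6062)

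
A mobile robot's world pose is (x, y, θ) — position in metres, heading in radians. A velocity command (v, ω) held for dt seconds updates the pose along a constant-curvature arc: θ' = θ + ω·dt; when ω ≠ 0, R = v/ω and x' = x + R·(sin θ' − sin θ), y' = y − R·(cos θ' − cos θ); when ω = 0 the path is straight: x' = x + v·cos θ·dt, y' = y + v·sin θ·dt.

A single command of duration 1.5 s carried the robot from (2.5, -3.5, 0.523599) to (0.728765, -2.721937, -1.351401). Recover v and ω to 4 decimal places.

Δθ = -1.351401 − 0.523599 = -1.875000
ω = Δθ/dt = -1.875000/1.5 = -1.2500
R = Δx/(sin θ' − sin θ) = 1.2000
v = R·ω = 1.2000·-1.2500 = -1.5000

v = -1.5000, ω = -1.2500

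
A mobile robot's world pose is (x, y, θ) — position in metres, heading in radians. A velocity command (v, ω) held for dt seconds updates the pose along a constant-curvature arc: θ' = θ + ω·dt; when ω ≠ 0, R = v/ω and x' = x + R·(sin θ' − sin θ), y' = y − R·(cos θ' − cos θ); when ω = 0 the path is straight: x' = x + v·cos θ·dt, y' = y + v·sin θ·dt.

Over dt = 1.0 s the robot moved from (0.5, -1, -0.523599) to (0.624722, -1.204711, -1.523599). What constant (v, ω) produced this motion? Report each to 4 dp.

Δθ = -1.523599 − -0.523599 = -1.000000
ω = Δθ/dt = -1.000000/1.0 = -1.0000
R = −Δy/(cos θ' − cos θ) = -0.2500
v = R·ω = -0.2500·-1.0000 = 0.2500

v = 0.2500, ω = -1.0000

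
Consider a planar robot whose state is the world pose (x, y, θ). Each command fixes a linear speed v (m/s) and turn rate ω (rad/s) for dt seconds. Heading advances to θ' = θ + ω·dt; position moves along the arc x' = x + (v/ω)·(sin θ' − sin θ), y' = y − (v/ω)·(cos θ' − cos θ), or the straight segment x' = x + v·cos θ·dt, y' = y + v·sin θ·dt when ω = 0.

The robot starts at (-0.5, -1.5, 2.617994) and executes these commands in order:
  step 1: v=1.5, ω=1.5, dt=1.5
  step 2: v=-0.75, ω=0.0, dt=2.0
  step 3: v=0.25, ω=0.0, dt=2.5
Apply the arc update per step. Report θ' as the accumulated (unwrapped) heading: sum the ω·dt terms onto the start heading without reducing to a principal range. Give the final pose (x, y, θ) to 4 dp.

(-2.1235, -1.6566, 4.8680)

step 1: θ'=4.8680 (R=1.0000) → pose (-1.9879, -2.5210, 4.8680)
step 2: θ'=4.8680 (straight) → pose (-2.2204, -1.0391, 4.8680)
step 3: θ'=4.8680 (straight) → pose (-2.1235, -1.6566, 4.8680)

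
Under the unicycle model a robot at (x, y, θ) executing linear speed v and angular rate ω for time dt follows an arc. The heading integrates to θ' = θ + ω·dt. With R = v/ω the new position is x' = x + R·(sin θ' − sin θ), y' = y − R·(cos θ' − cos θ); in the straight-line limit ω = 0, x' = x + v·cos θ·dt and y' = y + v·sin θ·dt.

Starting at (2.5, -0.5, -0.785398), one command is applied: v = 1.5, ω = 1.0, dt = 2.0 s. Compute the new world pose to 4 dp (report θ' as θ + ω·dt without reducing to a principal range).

(4.9665, 0.0376, 1.2146)

θ' = -0.7854 + 1.0·2.0 = 1.2146
R = v/ω = 1.5/1.0 = 1.5000
x' = 2.5 + 1.5000·(sin 1.2146 − sin -0.7854) = 4.9665
y' = -0.5 − 1.5000·(cos 1.2146 − cos -0.7854) = 0.0376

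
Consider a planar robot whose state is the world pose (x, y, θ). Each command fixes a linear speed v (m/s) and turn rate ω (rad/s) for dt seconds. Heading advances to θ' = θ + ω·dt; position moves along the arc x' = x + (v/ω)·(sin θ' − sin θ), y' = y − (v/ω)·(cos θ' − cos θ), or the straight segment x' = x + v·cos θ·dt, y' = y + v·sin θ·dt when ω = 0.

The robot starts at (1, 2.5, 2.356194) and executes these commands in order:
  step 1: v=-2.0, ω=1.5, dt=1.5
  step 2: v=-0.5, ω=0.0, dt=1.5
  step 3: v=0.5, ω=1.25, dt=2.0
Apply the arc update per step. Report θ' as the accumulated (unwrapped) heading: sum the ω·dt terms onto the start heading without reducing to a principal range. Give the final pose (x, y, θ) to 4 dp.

(4.0392, 3.7329, 7.1062)

step 1: θ'=4.6062 (R=-1.3333) → pose (3.2686, 3.3015, 4.6062)
step 2: θ'=4.6062 (straight) → pose (3.3481, 4.0473, 4.6062)
step 3: θ'=7.1062 (R=0.4000) → pose (4.0392, 3.7329, 7.1062)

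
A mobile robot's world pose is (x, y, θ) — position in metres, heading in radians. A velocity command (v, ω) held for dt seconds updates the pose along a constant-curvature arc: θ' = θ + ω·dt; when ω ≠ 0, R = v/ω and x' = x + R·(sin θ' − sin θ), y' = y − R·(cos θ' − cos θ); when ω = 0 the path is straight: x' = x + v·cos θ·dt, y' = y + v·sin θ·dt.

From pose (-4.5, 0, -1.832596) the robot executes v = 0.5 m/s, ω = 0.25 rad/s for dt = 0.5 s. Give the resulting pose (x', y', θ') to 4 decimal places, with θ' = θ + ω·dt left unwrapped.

(-4.5495, -0.2449, -1.7076)

θ' = -1.8326 + 0.25·0.5 = -1.7076
R = v/ω = 0.5/0.25 = 2.0000
x' = -4.5 + 2.0000·(sin -1.7076 − sin -1.8326) = -4.5495
y' = 0 − 2.0000·(cos -1.7076 − cos -1.8326) = -0.2449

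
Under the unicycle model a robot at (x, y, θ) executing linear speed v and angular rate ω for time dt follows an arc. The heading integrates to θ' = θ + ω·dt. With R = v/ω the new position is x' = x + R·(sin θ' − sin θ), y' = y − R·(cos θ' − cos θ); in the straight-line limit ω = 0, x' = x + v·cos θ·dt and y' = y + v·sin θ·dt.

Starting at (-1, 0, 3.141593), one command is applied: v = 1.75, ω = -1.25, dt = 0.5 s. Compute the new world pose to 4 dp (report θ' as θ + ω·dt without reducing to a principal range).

θ' = 3.1416 + -1.25·0.5 = 2.5166
R = v/ω = 1.75/-1.25 = -1.4000
x' = -1 + -1.4000·(sin 2.5166 − sin 3.1416) = -1.8191
y' = 0 − -1.4000·(cos 2.5166 − cos 3.1416) = 0.2647

(-1.8191, 0.2647, 2.5166)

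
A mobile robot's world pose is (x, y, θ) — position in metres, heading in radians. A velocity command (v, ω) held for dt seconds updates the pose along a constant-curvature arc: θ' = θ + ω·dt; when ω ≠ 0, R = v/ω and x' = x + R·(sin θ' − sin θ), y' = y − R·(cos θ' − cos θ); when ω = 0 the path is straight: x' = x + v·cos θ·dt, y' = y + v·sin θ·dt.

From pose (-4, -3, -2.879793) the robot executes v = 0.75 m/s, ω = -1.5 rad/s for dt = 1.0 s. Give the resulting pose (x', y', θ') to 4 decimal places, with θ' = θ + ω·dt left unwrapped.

θ' = -2.8798 + -1.5·1.0 = -4.3798
R = v/ω = 0.75/-1.5 = -0.5000
x' = -4 + -0.5000·(sin -4.3798 − sin -2.8798) = -4.6020
y' = -3 − -0.5000·(cos -4.3798 − cos -2.8798) = -2.6803

(-4.6020, -2.6803, -4.3798)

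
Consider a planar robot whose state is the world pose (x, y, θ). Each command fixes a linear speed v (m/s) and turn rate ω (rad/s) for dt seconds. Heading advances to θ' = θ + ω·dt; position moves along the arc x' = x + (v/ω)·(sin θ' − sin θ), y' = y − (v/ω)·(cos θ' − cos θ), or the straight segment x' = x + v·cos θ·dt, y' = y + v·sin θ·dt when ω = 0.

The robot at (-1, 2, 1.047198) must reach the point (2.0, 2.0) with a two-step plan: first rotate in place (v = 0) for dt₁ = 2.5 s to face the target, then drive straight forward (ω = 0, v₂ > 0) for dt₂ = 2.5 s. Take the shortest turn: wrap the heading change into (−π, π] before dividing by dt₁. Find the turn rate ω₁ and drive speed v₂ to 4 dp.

heading to target = atan2(2−2, 2−-1) = 0.0000
Δθ = wrap(0.0000 − 1.0472) = -1.0472; ω₁ = Δθ/dt₁ = -0.4189
distance = √((2−-1)² + (2−2)²) = 3.0000; v₂ = distance/dt₂ = 1.2000

ω₁ = -0.4189, v₂ = 1.2000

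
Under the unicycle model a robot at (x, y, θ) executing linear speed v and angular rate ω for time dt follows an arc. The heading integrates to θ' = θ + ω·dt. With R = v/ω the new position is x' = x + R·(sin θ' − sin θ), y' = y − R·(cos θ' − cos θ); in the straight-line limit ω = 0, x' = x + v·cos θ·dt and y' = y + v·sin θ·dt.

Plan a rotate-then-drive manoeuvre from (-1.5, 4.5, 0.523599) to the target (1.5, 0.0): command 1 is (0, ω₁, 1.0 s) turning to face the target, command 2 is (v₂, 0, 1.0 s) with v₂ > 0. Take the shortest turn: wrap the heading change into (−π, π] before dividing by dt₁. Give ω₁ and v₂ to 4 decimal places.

heading to target = atan2(0−4.5, 1.5−-1.5) = -0.9828
Δθ = wrap(-0.9828 − 0.5236) = -1.5064; ω₁ = Δθ/dt₁ = -1.5064
distance = √((1.5−-1.5)² + (0−4.5)²) = 5.4083; v₂ = distance/dt₂ = 5.4083

ω₁ = -1.5064, v₂ = 5.4083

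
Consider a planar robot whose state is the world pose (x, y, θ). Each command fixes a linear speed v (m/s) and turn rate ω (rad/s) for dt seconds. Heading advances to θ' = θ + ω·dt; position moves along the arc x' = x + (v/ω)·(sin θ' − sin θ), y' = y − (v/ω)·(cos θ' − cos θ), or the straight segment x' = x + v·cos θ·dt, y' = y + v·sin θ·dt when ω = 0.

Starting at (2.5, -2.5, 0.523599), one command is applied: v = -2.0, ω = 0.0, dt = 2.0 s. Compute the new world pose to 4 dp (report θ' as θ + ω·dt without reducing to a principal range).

(-0.9641, -4.5000, 0.5236)

θ' = 0.5236 + 0.0·2.0 = 0.5236
ω = 0 → straight: x' = 2.5 + -2.0·cos(0.5236)·2.0 = -0.9641
y' = -2.5 + -2.0·sin(0.5236)·2.0 = -4.5000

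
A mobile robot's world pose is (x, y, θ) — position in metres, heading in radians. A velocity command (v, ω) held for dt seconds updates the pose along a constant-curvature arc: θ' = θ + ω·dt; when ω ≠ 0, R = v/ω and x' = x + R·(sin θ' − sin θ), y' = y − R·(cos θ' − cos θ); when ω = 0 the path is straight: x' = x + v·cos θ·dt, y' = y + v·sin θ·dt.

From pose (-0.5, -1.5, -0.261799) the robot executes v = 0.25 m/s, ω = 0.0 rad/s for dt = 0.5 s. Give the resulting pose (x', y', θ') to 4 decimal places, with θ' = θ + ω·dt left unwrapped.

(-0.3793, -1.5324, -0.2618)

θ' = -0.2618 + 0.0·0.5 = -0.2618
ω = 0 → straight: x' = -0.5 + 0.25·cos(-0.2618)·0.5 = -0.3793
y' = -1.5 + 0.25·sin(-0.2618)·0.5 = -1.5324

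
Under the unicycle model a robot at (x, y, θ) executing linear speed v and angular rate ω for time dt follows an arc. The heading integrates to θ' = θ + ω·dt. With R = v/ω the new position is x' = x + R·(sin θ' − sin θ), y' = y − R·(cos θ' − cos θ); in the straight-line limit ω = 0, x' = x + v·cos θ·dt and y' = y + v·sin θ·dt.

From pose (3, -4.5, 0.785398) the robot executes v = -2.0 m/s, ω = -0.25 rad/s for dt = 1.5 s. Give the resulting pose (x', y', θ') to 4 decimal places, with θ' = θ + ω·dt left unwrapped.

θ' = 0.7854 + -0.25·1.5 = 0.4104
R = v/ω = -2.0/-0.25 = 8.0000
x' = 3 + 8.0000·(sin 0.4104 − sin 0.7854) = 0.5349
y' = -4.5 − 8.0000·(cos 0.4104 − cos 0.7854) = -6.1788

(0.5349, -6.1788, 0.4104)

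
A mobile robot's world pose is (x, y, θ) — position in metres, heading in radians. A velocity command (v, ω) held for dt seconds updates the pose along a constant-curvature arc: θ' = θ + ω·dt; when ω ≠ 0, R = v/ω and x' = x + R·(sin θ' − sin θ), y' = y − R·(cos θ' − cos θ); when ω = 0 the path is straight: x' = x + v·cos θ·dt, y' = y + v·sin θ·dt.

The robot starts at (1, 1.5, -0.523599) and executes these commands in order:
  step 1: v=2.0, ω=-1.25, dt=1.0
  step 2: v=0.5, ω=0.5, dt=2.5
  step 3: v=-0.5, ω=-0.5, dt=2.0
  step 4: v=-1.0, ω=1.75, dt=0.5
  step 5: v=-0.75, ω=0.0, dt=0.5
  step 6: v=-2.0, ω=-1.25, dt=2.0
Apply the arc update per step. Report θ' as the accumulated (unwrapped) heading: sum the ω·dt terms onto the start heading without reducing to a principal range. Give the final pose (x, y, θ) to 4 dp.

(2.2011, 3.0735, -3.1486)

step 1: θ'=-1.7736 (R=-1.6000) → pose (1.7672, -0.2079, -1.7736)
step 2: θ'=-0.5236 (R=1.0000) → pose (2.2467, -1.2753, -0.5236)
step 3: θ'=-1.5236 (R=1.0000) → pose (1.7478, -0.4565, -1.5236)
step 4: θ'=-0.6486 (R=-0.5714) → pose (1.5222, -0.0281, -0.6486)
step 5: θ'=-0.6486 (straight) → pose (1.2234, 0.1985, -0.6486)
step 6: θ'=-3.1486 (R=1.6000) → pose (2.2011, 3.0735, -3.1486)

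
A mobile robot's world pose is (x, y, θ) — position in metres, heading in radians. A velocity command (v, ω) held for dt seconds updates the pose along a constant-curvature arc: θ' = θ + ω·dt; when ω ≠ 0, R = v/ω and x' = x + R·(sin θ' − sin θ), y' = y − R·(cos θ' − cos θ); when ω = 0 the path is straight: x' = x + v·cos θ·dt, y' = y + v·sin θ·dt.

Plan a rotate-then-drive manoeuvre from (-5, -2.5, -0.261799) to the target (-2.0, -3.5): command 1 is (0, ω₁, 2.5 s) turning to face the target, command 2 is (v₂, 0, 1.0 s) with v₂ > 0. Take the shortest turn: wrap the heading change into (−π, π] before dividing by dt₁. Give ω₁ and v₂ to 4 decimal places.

ω₁ = -0.0240, v₂ = 3.1623

heading to target = atan2(-3.5−-2.5, -2−-5) = -0.3218
Δθ = wrap(-0.3218 − -0.2618) = -0.0600; ω₁ = Δθ/dt₁ = -0.0240
distance = √((-2−-5)² + (-3.5−-2.5)²) = 3.1623; v₂ = distance/dt₂ = 3.1623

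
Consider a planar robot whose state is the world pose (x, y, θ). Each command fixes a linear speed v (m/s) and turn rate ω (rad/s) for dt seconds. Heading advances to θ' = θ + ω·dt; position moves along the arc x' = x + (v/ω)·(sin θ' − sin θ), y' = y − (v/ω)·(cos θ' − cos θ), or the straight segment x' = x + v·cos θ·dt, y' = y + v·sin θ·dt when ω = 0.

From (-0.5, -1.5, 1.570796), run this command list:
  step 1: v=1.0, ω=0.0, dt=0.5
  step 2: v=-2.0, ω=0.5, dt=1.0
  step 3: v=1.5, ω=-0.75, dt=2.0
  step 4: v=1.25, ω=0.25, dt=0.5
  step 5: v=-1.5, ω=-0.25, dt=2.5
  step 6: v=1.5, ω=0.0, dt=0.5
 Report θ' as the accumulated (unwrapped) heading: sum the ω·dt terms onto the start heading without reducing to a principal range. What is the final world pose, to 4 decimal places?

(-1.5057, -1.2329, 0.0708)

step 1: θ'=1.5708 (straight) → pose (-0.5000, -1.0000, 1.5708)
step 2: θ'=2.0708 (R=-4.0000) → pose (-0.0103, -2.9177, 2.0708)
step 3: θ'=0.5708 (R=-2.0000) → pose (0.6642, -0.2759, 0.5708)
step 4: θ'=0.6958 (R=5.0000) → pose (1.1677, 0.0937, 0.6958)
step 5: θ'=0.0708 (R=6.0000) → pose (-2.2539, -1.2860, 0.0708)
step 6: θ'=0.0708 (straight) → pose (-1.5057, -1.2329, 0.0708)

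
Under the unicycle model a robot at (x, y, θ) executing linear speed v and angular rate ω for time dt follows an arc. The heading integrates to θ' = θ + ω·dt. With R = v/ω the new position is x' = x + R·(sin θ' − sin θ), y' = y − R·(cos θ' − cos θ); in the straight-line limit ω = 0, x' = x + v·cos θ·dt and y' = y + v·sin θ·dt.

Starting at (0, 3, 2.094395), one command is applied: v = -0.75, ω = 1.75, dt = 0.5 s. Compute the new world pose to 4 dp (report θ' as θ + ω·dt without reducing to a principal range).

(0.2977, 2.7921, 2.9694)

θ' = 2.0944 + 1.75·0.5 = 2.9694
R = v/ω = -0.75/1.75 = -0.4286
x' = 0 + -0.4286·(sin 2.9694 − sin 2.0944) = 0.2977
y' = 3 − -0.4286·(cos 2.9694 − cos 2.0944) = 2.7921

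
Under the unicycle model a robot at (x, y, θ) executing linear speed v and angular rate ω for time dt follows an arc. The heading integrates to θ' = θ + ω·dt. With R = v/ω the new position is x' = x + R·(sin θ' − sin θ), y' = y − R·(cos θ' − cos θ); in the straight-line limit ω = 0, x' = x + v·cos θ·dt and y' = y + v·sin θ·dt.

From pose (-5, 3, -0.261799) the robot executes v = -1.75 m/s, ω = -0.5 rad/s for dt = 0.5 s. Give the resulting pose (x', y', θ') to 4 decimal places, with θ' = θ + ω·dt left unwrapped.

(-5.8082, 3.3292, -0.5118)

θ' = -0.2618 + -0.5·0.5 = -0.5118
R = v/ω = -1.75/-0.5 = 3.5000
x' = -5 + 3.5000·(sin -0.5118 − sin -0.2618) = -5.8082
y' = 3 − 3.5000·(cos -0.5118 − cos -0.2618) = 3.3292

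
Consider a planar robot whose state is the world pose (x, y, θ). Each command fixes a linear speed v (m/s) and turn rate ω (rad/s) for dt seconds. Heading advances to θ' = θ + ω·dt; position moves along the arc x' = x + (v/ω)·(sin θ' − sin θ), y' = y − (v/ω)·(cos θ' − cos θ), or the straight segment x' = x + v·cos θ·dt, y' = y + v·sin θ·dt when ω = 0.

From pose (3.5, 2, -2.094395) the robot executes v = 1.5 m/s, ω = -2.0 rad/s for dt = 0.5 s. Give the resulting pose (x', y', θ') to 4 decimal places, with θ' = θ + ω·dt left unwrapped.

θ' = -2.0944 + -2.0·0.5 = -3.0944
R = v/ω = 1.5/-2.0 = -0.7500
x' = 3.5 + -0.7500·(sin -3.0944 − sin -2.0944) = 2.8859
y' = 2 − -0.7500·(cos -3.0944 − cos -2.0944) = 1.6258

(2.8859, 1.6258, -3.0944)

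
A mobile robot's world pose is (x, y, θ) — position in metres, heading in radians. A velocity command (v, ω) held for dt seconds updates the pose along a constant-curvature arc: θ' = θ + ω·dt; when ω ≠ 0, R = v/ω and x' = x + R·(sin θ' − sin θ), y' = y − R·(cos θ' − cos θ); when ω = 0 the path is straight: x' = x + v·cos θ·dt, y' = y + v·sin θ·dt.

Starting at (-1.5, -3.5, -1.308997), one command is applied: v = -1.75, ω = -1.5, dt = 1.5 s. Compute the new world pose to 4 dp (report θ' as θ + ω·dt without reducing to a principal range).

(0.0999, -2.1315, -3.5590)

θ' = -1.3090 + -1.5·1.5 = -3.5590
R = v/ω = -1.75/-1.5 = 1.1667
x' = -1.5 + 1.1667·(sin -3.5590 − sin -1.3090) = 0.0999
y' = -3.5 − 1.1667·(cos -3.5590 − cos -1.3090) = -2.1315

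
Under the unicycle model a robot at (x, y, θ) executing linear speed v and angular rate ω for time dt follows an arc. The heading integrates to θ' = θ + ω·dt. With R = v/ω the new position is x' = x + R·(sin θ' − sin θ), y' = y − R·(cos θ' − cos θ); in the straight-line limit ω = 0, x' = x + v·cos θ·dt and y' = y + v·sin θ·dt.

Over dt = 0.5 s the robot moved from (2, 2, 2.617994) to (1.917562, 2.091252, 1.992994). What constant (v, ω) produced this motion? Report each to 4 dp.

v = 0.2500, ω = -1.2500

Δθ = 1.992994 − 2.617994 = -0.625000
ω = Δθ/dt = -0.625000/0.5 = -1.2500
R = −Δy/(cos θ' − cos θ) = -0.2000
v = R·ω = -0.2000·-1.2500 = 0.2500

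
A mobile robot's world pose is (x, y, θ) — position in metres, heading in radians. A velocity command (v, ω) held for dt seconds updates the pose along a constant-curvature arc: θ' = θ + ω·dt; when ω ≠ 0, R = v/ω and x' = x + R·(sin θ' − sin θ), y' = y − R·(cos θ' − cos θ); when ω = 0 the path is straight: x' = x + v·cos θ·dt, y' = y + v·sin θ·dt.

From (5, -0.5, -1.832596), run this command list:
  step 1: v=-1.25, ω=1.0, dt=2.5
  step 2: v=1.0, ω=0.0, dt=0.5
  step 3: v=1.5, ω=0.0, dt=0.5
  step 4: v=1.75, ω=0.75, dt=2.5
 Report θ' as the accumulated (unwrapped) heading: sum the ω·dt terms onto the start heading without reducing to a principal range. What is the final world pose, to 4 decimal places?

step 1: θ'=0.6674 (R=-1.2500) → pose (3.0189, 0.8053, 0.6674)
step 2: θ'=0.6674 (straight) → pose (3.4116, 1.1148, 0.6674)
step 3: θ'=0.6674 (straight) → pose (4.0007, 1.5790, 0.6674)
step 4: θ'=2.5424 (R=2.3333) → pose (3.8724, 5.3385, 2.5424)

(3.8724, 5.3385, 2.5424)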